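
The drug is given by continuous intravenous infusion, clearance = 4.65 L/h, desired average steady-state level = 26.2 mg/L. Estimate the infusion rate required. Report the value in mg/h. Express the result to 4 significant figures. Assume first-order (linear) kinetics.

At steady state, infusion rate R₀ = Css × CL = 26.2 × 4.650 = 121.8 mg/h

121.8 mg/h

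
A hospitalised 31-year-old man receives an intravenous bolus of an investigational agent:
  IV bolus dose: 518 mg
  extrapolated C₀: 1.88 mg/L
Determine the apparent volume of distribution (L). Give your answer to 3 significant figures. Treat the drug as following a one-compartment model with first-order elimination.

276 L

Vd = Dose / C₀ = 518.0 / 1.88 = 275.5 L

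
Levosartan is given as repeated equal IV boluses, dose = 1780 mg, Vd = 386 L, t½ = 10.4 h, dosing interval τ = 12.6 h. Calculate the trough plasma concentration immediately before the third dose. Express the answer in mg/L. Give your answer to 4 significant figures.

C₀ per dose = Dose / Vd = 1780 / 386 = 4.611 mg/L
k = ln2 / t½ = 0.693147 / 10.4 = 0.06665 h⁻¹
Fraction remaining after one interval: r = e^(−kτ) = e^(−0.06665 × 12.6) = 0.4318
Before dose 3, 2 doses have been given (aged 1τ, 2τ).
C_trough = C₀ × (r + r²) = 4.611 × (0.4318 + 0.1865) = 2.851 mg/L

2.851 mg/L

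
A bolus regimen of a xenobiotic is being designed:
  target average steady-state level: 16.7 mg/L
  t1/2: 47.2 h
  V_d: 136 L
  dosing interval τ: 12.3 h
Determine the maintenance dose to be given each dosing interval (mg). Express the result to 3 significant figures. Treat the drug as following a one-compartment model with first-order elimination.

410 mg

k = ln2 / t½ = 0.693147 / 47.2 = 0.01469 h⁻¹
CL = k × Vd = 0.01469 × 136 = 1.998 L/h
At steady state, Dose/τ = Css × CL.
Dose = Css × CL × τ = 16.7 × 1.998 × 12.3 = 410.4 mg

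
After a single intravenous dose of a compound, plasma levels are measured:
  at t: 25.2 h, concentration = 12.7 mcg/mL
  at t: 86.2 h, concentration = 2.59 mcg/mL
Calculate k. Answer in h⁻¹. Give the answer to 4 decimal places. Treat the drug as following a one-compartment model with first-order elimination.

0.0261 h⁻¹

k = ln(C₁/C₂) / (t₂ − t₁) = ln(12.7/2.59) / (86.2 − 25.2)
  = 1.590 / 61.00 = 0.02607 h⁻¹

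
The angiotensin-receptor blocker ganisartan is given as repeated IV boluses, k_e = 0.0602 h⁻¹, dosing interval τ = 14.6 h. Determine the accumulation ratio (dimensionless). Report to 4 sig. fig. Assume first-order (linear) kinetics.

e^(−kτ) = e^(−0.06020 × 14.6) = 0.4152
Accumulation ratio R = 1 / (1 − e^(−kτ)) = 1 / (1 − 0.4152) = 1.710

1.710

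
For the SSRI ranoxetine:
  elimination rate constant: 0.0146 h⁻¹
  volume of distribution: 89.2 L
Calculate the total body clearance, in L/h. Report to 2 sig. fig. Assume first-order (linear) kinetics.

1.3 L/h

CL = k × Vd = 0.0146 × 89.2 = 1.302 L/h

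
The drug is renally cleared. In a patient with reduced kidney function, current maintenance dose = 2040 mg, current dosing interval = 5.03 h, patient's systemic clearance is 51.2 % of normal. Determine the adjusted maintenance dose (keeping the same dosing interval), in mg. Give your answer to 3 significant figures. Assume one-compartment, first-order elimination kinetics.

1040 mg

To keep the same average steady-state level, dosing rate must scale with clearance.
CL ratio = 51.2 / 100 = 0.5120
New dose (same interval) = 2040 × 0.5120 = 1044 mg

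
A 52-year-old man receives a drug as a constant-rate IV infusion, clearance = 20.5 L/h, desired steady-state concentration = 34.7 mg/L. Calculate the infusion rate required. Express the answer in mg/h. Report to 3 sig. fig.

At steady state, infusion rate R₀ = Css × CL = 34.7 × 20.50 = 711.4 mg/h

711 mg/h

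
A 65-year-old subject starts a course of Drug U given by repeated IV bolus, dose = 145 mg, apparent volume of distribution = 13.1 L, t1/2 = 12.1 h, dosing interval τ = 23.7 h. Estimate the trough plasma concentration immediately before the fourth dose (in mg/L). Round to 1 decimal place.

C₀ per dose = Dose / Vd = 145 / 13.1 = 11.07 mg/L
k = ln2 / t½ = 0.693147 / 12.1 = 0.05728 h⁻¹
Fraction remaining after one interval: r = e^(−kτ) = e^(−0.05728 × 23.7) = 0.2573
Before dose 4, 3 doses have been given (aged 1τ, 2τ, 3τ).
C_trough = C₀ × (r + r² + … + r^3) = C₀ × r(1−r^3)/(1−r)
        = 11.07 × 0.2573 × (1 − 0.01703) / (1 − 0.2573) = 3.770 mg/L

3.8 mg/L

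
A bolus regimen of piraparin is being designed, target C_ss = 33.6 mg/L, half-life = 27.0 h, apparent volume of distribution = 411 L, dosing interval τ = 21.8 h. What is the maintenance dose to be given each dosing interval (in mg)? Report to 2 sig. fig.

k = ln2 / t½ = 0.693147 / 27.0 = 0.02567 h⁻¹
CL = k × Vd = 0.02567 × 411 = 10.55 L/h
At steady state, Dose/τ = Css × CL.
Dose = Css × CL × τ = 33.6 × 10.55 × 21.8 = 7728 mg

7700 mg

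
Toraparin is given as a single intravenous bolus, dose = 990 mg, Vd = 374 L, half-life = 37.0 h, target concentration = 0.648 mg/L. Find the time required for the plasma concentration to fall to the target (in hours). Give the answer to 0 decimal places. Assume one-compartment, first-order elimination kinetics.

75 h

C₀ = Dose / Vd = 990.0 / 374 = 2.647 mg/L
k = ln2 / t½ = 0.693147 / 37.0 = 0.01873 h⁻¹
t = ln(C₀ / C) / k = ln(2.647 / 0.648) / 0.01873
  = ln(4.085) / 0.01873 = 1.407 / 0.01873 = 75.12 h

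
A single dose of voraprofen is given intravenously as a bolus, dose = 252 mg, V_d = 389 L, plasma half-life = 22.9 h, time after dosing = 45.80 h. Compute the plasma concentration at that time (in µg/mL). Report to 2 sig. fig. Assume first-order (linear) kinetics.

0.16 µg/mL

C₀ = Dose / Vd = 252.0 / 389 = 0.6478 mg/L
k = ln2 / t½ = 0.693147 / 22.9 = 0.03027 h⁻¹
t / t½ = 45.80 / 22.9 = 2 half-lives
C = C₀ × (1/2)^2 = 0.6478 × 0.2500 = 0.1620 mg/L
(0.1620 mg/L = 0.1620 µg/mL)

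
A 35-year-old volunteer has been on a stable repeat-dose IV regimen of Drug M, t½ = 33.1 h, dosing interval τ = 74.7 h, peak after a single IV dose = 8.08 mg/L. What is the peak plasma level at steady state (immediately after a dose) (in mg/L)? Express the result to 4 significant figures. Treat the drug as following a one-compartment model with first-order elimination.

k = ln2 / t½ = 0.693147 / 33.1 = 0.02094 h⁻¹
e^(−kτ) = e^(−0.02094 × 74.7) = 0.2093
Accumulation ratio R = 1 / (1 − e^(−kτ)) = 1 / (1 − 0.2093) = 1.265
Steady-state peak = C₀ × R = 8.08 × 1.265 = 10.22 mg/L

10.22 mg/L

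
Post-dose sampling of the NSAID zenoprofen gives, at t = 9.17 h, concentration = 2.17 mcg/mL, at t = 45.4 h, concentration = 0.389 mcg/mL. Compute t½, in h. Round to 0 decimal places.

15 h

k = ln(C₁/C₂) / (t₂ − t₁) = ln(2.17/0.389) / (45.4 − 9.17)
  = 1.719 / 36.23 = 0.04745 h⁻¹
t½ = ln2 / k = 0.693147 / 0.04745 = 14.61 h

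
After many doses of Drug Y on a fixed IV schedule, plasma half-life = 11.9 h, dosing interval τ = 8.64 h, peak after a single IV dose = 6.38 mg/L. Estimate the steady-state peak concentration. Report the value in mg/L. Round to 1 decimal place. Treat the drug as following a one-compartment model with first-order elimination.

16.1 mg/L

k = ln2 / t½ = 0.693147 / 11.9 = 0.05825 h⁻¹
e^(−kτ) = e^(−0.05825 × 8.64) = 0.6045
Accumulation ratio R = 1 / (1 − e^(−kτ)) = 1 / (1 − 0.6045) = 2.528
Steady-state peak = C₀ × R = 6.38 × 2.528 = 16.13 mg/L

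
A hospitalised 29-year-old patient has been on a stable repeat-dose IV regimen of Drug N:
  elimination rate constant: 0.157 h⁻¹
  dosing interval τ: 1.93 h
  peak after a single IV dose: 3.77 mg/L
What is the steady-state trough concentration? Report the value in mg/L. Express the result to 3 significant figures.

10.7 mg/L

e^(−kτ) = e^(−0.1570 × 1.93) = 0.7386
Accumulation ratio R = 1 / (1 − e^(−kτ)) = 1 / (1 − 0.7386) = 3.826
Steady-state trough = C₀ × R × e^(−kτ) = 3.77 × 3.826 × 0.7386 = 10.65 mg/L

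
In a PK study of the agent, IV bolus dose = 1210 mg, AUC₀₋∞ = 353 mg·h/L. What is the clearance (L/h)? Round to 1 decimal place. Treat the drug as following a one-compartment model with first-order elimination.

CL = Dose / AUC = 1210 / 353 = 3.428 L/h

3.4 L/h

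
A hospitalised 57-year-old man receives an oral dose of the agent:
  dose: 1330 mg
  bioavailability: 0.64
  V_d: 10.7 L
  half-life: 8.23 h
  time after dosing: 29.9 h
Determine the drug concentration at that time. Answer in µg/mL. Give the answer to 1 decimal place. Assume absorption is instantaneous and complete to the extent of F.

6.4 µg/mL

Amount reaching circulation = F × Dose = 0.64 × 1330 = 851.2 mg
C₀ = F·Dose / Vd = 851.2 / 10.7 = 79.55 mg/L
k = ln2 / t½ = 0.693147 / 8.23 = 0.08422 h⁻¹
C = C₀ · e^(−k·t) = 79.55 × e^(−0.08422 × 29.9)
  = 79.55 × 0.08061 = 6.413 mg/L
(6.413 mg/L = 6.413 µg/mL)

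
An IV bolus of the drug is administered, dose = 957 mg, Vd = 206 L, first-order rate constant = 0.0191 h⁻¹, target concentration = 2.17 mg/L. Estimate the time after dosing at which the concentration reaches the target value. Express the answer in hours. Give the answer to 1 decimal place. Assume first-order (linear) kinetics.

C₀ = Dose / Vd = 957.0 / 206 = 4.646 mg/L
t = ln(C₀ / C) / k = ln(4.646 / 2.17) / 0.01910
  = ln(2.141) / 0.01910 = 0.7613 / 0.01910 = 39.86 h

39.9 h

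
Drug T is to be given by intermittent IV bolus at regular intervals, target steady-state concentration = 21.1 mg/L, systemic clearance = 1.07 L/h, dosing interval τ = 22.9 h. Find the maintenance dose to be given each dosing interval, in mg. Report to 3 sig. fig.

517 mg

At steady state, Dose/τ = Css × CL.
Dose = Css × CL × τ = 21.1 × 1.070 × 22.9 = 517.0 mg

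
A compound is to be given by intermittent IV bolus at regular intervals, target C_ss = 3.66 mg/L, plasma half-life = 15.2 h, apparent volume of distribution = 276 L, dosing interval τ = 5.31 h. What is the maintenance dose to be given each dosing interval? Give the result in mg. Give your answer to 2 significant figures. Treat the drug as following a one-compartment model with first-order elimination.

k = ln2 / t½ = 0.693147 / 15.2 = 0.04560 h⁻¹
CL = k × Vd = 0.04560 × 276 = 12.59 L/h
At steady state, Dose/τ = Css × CL.
Dose = Css × CL × τ = 3.66 × 12.59 × 5.31 = 244.7 mg

240 mg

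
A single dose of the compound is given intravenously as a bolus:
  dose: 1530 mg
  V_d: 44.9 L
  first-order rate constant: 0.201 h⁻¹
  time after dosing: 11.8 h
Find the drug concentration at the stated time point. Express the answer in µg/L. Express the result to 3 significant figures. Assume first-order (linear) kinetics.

3180 µg/L

C₀ = Dose / Vd = 1530 / 44.9 = 34.08 mg/L
C = C₀ · e^(−k·t) = 34.08 × e^(−0.2010 × 11.8)
  = 34.08 × 0.09331 = 3.180 mg/L
Convert: 3.180 mg/L × 1000 = 3180 µg/L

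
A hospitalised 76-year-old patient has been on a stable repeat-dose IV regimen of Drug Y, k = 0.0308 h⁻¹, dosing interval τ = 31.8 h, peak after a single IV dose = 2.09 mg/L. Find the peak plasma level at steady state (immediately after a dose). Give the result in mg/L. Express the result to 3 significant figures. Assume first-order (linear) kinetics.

3.35 mg/L

e^(−kτ) = e^(−0.03080 × 31.8) = 0.3755
Accumulation ratio R = 1 / (1 − e^(−kτ)) = 1 / (1 − 0.3755) = 1.601
Steady-state peak = C₀ × R = 2.09 × 1.601 = 3.346 mg/L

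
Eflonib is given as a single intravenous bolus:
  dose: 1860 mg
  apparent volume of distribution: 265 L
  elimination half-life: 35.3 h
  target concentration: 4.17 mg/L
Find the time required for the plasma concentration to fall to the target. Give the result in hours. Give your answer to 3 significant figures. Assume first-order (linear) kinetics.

26.5 h

C₀ = Dose / Vd = 1860 / 265 = 7.019 mg/L
k = ln2 / t½ = 0.693147 / 35.3 = 0.01964 h⁻¹
t = ln(C₀ / C) / k = ln(7.019 / 4.17) / 0.01964
  = ln(1.683) / 0.01964 = 0.5206 / 0.01964 = 26.51 h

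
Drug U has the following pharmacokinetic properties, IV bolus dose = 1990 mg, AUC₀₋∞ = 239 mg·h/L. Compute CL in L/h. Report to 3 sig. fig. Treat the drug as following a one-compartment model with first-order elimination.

CL = Dose / AUC = 1990 / 239 = 8.326 L/h

8.33 L/h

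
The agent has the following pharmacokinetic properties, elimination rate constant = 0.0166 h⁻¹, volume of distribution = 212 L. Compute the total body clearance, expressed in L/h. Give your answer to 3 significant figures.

CL = k × Vd = 0.0166 × 212 = 3.519 L/h

3.52 L/h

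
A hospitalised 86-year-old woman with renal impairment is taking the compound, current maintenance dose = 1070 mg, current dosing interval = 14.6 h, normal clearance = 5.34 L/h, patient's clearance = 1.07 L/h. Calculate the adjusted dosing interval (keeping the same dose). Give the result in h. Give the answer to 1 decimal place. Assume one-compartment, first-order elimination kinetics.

72.9 h

To keep the same average steady-state level, dosing rate must scale with clearance.
CL ratio = 1.07 / 5.34 = 0.2004
New interval (same dose) = 14.6 / 0.2004 = 72.85 h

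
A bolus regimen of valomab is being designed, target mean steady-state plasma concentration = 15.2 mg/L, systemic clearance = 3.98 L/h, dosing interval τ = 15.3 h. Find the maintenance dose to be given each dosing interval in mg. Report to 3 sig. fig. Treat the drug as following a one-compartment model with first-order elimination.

At steady state, Dose/τ = Css × CL.
Dose = Css × CL × τ = 15.2 × 3.980 × 15.3 = 925.6 mg

926 mg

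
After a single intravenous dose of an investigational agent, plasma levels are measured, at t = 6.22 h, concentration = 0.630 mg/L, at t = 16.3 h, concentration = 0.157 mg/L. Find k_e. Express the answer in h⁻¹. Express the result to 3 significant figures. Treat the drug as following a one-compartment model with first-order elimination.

k = ln(C₁/C₂) / (t₂ − t₁) = ln(0.630/0.157) / (16.3 − 6.22)
  = 1.389 / 10.08 = 0.1378 h⁻¹

0.138 h⁻¹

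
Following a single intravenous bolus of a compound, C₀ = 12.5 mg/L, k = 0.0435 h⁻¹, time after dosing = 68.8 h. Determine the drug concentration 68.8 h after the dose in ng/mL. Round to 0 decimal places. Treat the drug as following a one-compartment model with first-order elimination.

627 ng/mL

C = C₀ · e^(−k·t) = 12.50 × e^(−0.04350 × 68.8)
  = 12.50 × 0.05015 = 0.6269 mg/L
Convert: 0.6269 mg/L × 1000 = 626.9 ng/mL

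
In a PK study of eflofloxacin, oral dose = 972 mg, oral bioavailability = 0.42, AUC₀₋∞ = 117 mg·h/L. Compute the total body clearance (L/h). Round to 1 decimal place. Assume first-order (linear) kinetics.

3.5 L/h

CL = F·Dose / AUC = 0.42 × 972 / 117 = 3.489 L/h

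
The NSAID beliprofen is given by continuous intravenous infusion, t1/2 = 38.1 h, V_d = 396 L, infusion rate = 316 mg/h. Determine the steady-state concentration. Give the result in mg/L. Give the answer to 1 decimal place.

k = ln2 / t½ = 0.693147 / 38.1 = 0.01819 h⁻¹
CL = k × Vd = 0.01819 × 396 = 7.203 L/h
At steady state Css = R₀ / CL = 316 / 7.203 = 43.87 mg/L

43.9 mg/L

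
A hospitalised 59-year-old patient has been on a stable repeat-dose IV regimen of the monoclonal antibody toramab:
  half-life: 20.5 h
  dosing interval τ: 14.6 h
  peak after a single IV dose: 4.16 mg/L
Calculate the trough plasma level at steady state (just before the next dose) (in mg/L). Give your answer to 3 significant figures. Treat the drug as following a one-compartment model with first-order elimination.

6.52 mg/L

k = ln2 / t½ = 0.693147 / 20.5 = 0.03381 h⁻¹
e^(−kτ) = e^(−0.03381 × 14.6) = 0.6104
Accumulation ratio R = 1 / (1 − e^(−kτ)) = 1 / (1 − 0.6104) = 2.567
Steady-state trough = C₀ × R × e^(−kτ) = 4.16 × 2.567 × 0.6104 = 6.518 mg/L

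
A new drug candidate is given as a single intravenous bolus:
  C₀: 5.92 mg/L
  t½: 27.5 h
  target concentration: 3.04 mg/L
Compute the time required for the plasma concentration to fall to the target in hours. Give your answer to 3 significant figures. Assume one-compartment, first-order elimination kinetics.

k = ln2 / t½ = 0.693147 / 27.5 = 0.02521 h⁻¹
t = ln(C₀ / C) / k = ln(5.920 / 3.04) / 0.02521
  = ln(1.947) / 0.02521 = 0.6663 / 0.02521 = 26.43 h

26.4 h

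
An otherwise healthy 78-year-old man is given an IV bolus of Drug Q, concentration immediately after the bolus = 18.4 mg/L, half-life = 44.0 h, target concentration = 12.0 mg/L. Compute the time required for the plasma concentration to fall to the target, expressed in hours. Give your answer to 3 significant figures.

k = ln2 / t½ = 0.693147 / 44.0 = 0.01575 h⁻¹
t = ln(C₀ / C) / k = ln(18.40 / 12.0) / 0.01575
  = ln(1.533) / 0.01575 = 0.4272 / 0.01575 = 27.12 h

27.1 h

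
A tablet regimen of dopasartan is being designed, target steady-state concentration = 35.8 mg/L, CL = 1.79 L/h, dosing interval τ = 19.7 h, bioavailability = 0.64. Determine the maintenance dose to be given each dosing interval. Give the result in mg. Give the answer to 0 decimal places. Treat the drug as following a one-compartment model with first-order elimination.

At steady state, F × (Dose/τ) = Css × CL.
Dose = Css × CL × τ / F = 35.8 × 1.790 × 19.7 / 0.64 = 1973 mg

1973 mg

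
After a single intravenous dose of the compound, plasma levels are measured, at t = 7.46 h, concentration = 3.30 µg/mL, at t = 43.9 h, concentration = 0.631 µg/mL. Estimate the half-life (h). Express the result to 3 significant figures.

k = ln(C₁/C₂) / (t₂ − t₁) = ln(3.30/0.631) / (43.9 − 7.46)
  = 1.654 / 36.44 = 0.04539 h⁻¹
t½ = ln2 / k = 0.693147 / 0.04539 = 15.27 h

15.3 h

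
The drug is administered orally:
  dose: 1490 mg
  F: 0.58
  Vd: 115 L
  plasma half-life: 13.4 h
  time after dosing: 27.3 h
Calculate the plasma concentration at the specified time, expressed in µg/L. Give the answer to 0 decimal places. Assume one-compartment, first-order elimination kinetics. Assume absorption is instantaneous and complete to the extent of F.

Amount reaching circulation = F × Dose = 0.58 × 1490 = 864.2 mg
C₀ = F·Dose / Vd = 864.2 / 115 = 7.515 mg/L
k = ln2 / t½ = 0.693147 / 13.4 = 0.05173 h⁻¹
C = C₀ · e^(−k·t) = 7.515 × e^(−0.05173 × 27.3)
  = 7.515 × 0.2436 = 1.831 mg/L
Convert: 1.831 mg/L × 1000 = 1831 µg/L

1831 µg/L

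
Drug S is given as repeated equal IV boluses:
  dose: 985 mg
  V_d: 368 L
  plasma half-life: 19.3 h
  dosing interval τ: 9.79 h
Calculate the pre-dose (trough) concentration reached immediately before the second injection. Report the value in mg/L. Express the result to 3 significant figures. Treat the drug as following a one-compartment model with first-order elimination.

C₀ per dose = Dose / Vd = 985 / 368 = 2.677 mg/L
k = ln2 / t½ = 0.693147 / 19.3 = 0.03591 h⁻¹
Fraction remaining after one interval: r = e^(−kτ) = e^(−0.03591 × 9.79) = 0.7036
Before dose 2, 1 dose has been given (aged 1τ).
C_trough = C₀ × r = 2.677 × 0.7036 = 1.884 mg/L

1.88 mg/L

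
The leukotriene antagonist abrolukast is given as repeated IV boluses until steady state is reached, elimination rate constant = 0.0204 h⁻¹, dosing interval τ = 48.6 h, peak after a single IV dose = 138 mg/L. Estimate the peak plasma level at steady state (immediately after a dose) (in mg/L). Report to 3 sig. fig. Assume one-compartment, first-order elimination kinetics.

219 mg/L

e^(−kτ) = e^(−0.02040 × 48.6) = 0.3710
Accumulation ratio R = 1 / (1 − e^(−kτ)) = 1 / (1 − 0.3710) = 1.590
Steady-state peak = C₀ × R = 138 × 1.590 = 219.4 mg/L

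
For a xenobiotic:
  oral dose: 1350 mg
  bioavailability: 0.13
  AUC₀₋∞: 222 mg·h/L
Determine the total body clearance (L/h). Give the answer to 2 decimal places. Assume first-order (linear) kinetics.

0.79 L/h

CL = F·Dose / AUC = 0.13 × 1350 / 222 = 0.7905 L/h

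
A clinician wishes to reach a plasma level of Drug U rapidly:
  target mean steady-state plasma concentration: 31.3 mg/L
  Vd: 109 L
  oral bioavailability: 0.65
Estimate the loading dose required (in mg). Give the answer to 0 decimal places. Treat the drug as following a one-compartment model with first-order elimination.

LD = Css × Vd / F = 31.3 × 109 / 0.65 = 5249 mg

5249 mg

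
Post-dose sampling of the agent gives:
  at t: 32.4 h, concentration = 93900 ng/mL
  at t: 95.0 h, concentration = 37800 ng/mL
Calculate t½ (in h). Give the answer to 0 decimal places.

k = ln(C₁/C₂) / (t₂ − t₁) = ln(93900/37800) / (95.0 − 32.4)
  = 0.9099 / 62.60 = 0.01454 h⁻¹
t½ = ln2 / k = 0.693147 / 0.01454 = 47.67 h

48 h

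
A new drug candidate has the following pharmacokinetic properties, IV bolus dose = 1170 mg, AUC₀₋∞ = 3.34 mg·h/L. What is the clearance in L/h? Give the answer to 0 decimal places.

CL = Dose / AUC = 1170 / 3.34 = 350.3 L/h

350 L/h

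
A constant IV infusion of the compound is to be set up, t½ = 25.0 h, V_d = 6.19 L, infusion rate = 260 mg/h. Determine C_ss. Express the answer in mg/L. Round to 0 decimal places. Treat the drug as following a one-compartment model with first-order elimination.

1515 mg/L

k = ln2 / t½ = 0.693147 / 25.0 = 0.02773 h⁻¹
CL = k × Vd = 0.02773 × 6.19 = 0.1716 L/h
At steady state Css = R₀ / CL = 260 / 0.1716 = 1515 mg/L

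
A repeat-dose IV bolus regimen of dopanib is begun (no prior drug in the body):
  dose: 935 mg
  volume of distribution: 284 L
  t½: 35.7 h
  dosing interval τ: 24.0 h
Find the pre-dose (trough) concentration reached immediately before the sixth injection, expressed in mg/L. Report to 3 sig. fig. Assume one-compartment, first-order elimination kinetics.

C₀ per dose = Dose / Vd = 935 / 284 = 3.292 mg/L
k = ln2 / t½ = 0.693147 / 35.7 = 0.01942 h⁻¹
Fraction remaining after one interval: r = e^(−kτ) = e^(−0.01942 × 24.0) = 0.6275
Before dose 6, 5 doses have been given (aged 1τ, 2τ, 3τ, 4τ, 5τ).
C_trough = C₀ × (r + r² + … + r^5) = C₀ × r(1−r^5)/(1−r)
        = 3.292 × 0.6275 × (1 − 0.09729) / (1 − 0.6275) = 5.006 mg/L

5.01 mg/L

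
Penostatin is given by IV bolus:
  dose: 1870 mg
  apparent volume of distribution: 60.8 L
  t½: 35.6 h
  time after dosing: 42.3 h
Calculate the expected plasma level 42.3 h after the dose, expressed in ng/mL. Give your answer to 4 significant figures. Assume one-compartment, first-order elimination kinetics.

C₀ = Dose / Vd = 1870 / 60.8 = 30.76 mg/L
k = ln2 / t½ = 0.693147 / 35.6 = 0.01947 h⁻¹
C = C₀ · e^(−k·t) = 30.76 × e^(−0.01947 × 42.3)
  = 30.76 × 0.4389 = 13.50 mg/L
Convert: 13.50 mg/L × 1000 = 13500 ng/mL

13500 ng/mL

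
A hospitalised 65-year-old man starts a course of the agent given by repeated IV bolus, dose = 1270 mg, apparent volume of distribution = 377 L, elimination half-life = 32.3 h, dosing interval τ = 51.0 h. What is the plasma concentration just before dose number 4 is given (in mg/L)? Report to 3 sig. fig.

C₀ per dose = Dose / Vd = 1270 / 377 = 3.369 mg/L
k = ln2 / t½ = 0.693147 / 32.3 = 0.02146 h⁻¹
Fraction remaining after one interval: r = e^(−kτ) = e^(−0.02146 × 51.0) = 0.3347
Before dose 4, 3 doses have been given (aged 1τ, 2τ, 3τ).
C_trough = C₀ × (r + r² + … + r^3) = C₀ × r(1−r^3)/(1−r)
        = 3.369 × 0.3347 × (1 − 0.03749) / (1 − 0.3347) = 1.631 mg/L

1.63 mg/L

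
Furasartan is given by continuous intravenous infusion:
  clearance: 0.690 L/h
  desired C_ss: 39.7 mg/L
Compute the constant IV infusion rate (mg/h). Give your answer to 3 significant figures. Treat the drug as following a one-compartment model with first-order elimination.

27.4 mg/h

At steady state, infusion rate R₀ = Css × CL = 39.7 × 0.6900 = 27.39 mg/h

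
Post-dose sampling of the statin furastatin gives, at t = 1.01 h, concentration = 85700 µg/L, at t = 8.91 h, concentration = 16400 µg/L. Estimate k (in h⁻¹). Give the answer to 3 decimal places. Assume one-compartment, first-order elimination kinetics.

0.209 h⁻¹

k = ln(C₁/C₂) / (t₂ − t₁) = ln(85700/16400) / (8.91 − 1.01)
  = 1.654 / 7.900 = 0.2094 h⁻¹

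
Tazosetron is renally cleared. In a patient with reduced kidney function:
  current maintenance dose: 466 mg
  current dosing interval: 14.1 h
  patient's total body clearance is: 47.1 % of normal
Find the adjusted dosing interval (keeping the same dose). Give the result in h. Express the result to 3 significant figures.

29.9 h

To keep the same average steady-state level, dosing rate must scale with clearance.
CL ratio = 47.1 / 100 = 0.4710
New interval (same dose) = 14.1 / 0.4710 = 29.94 h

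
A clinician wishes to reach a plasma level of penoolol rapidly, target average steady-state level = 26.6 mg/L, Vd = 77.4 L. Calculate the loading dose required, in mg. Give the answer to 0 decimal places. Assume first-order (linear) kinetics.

LD = Css × Vd = 26.6 × 77.4 = 2059 mg

2059 mg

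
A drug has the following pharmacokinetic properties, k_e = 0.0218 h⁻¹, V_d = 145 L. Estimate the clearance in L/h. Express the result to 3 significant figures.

CL = k × Vd = 0.0218 × 145 = 3.161 L/h

3.16 L/h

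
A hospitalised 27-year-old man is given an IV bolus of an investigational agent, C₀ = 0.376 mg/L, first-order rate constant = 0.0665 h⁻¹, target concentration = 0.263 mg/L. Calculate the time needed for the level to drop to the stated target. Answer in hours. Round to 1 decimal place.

5.4 h

t = ln(C₀ / C) / k = ln(0.3760 / 0.263) / 0.06650
  = ln(1.430) / 0.06650 = 0.3577 / 0.06650 = 5.379 h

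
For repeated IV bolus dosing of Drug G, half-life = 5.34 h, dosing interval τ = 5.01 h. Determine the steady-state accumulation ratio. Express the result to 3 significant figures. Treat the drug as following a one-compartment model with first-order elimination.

k = ln2 / t½ = 0.693147 / 5.34 = 0.1298 h⁻¹
e^(−kτ) = e^(−0.1298 × 5.01) = 0.5219
Accumulation ratio R = 1 / (1 − e^(−kτ)) = 1 / (1 − 0.5219) = 2.092

2.09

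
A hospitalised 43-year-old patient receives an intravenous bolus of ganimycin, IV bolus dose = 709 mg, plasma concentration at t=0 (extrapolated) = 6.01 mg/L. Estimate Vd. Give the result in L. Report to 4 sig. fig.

118.0 L

Vd = Dose / C₀ = 709.0 / 6.01 = 118.0 L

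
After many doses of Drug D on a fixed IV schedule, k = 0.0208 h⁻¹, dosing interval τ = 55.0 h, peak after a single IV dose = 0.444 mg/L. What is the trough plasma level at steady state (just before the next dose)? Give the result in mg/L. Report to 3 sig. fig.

e^(−kτ) = e^(−0.02080 × 55.0) = 0.3185
Accumulation ratio R = 1 / (1 − e^(−kτ)) = 1 / (1 − 0.3185) = 1.467
Steady-state trough = C₀ × R × e^(−kτ) = 0.444 × 1.467 × 0.3185 = 0.2075 mg/L

0.208 mg/L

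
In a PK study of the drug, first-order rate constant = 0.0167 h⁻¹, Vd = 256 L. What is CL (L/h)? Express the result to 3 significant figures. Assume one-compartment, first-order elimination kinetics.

4.28 L/h

CL = k × Vd = 0.0167 × 256 = 4.275 L/h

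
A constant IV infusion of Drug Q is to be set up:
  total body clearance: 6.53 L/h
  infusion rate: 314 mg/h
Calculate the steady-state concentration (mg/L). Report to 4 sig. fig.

At steady state Css = R₀ / CL = 314 / 6.530 = 48.09 mg/L

48.09 mg/L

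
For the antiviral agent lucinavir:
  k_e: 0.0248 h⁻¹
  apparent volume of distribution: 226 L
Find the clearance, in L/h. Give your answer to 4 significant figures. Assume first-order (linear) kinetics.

5.605 L/h

CL = k × Vd = 0.0248 × 226 = 5.605 L/h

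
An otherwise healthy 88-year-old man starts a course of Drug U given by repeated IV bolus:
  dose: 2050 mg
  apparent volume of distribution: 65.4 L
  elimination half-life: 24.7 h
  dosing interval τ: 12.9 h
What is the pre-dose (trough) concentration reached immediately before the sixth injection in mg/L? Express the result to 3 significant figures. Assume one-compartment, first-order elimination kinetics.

C₀ per dose = Dose / Vd = 2050 / 65.4 = 31.35 mg/L
k = ln2 / t½ = 0.693147 / 24.7 = 0.02806 h⁻¹
Fraction remaining after one interval: r = e^(−kτ) = e^(−0.02806 × 12.9) = 0.6963
Before dose 6, 5 doses have been given (aged 1τ, 2τ, 3τ, 4τ, 5τ).
C_trough = C₀ × (r + r² + … + r^5) = C₀ × r(1−r^5)/(1−r)
        = 31.35 × 0.6963 × (1 − 0.1637) / (1 − 0.6963) = 60.11 mg/L

60.1 mg/L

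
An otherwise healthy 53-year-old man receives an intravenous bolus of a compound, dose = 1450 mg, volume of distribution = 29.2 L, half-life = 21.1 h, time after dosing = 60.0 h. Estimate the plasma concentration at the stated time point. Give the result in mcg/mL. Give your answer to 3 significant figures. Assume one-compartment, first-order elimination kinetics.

C₀ = Dose / Vd = 1450 / 29.2 = 49.66 mg/L
k = ln2 / t½ = 0.693147 / 21.1 = 0.03285 h⁻¹
C = C₀ · e^(−k·t) = 49.66 × e^(−0.03285 × 60.0)
  = 49.66 × 0.1393 = 6.918 mg/L
(6.918 mg/L = 6.918 mcg/mL)

6.92 mcg/mL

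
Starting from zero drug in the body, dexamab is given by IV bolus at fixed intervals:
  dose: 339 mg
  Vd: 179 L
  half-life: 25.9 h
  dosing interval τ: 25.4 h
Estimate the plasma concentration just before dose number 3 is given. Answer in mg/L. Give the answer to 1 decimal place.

1.4 mg/L

C₀ per dose = Dose / Vd = 339 / 179 = 1.894 mg/L
k = ln2 / t½ = 0.693147 / 25.9 = 0.02676 h⁻¹
Fraction remaining after one interval: r = e^(−kτ) = e^(−0.02676 × 25.4) = 0.5068
Before dose 3, 2 doses have been given (aged 1τ, 2τ).
C_trough = C₀ × (r + r²) = 1.894 × (0.5068 + 0.2568) = 1.446 mg/L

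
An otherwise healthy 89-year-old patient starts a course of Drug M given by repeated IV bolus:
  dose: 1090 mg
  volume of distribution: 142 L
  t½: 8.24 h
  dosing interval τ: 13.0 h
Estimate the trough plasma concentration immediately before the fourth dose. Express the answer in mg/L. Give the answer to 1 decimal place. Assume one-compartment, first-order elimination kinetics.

C₀ per dose = Dose / Vd = 1090 / 142 = 7.676 mg/L
k = ln2 / t½ = 0.693147 / 8.24 = 0.08412 h⁻¹
Fraction remaining after one interval: r = e^(−kτ) = e^(−0.08412 × 13.0) = 0.3350
Before dose 4, 3 doses have been given (aged 1τ, 2τ, 3τ).
C_trough = C₀ × (r + r² + … + r^3) = C₀ × r(1−r^3)/(1−r)
        = 7.676 × 0.3350 × (1 − 0.03760) / (1 − 0.3350) = 3.721 mg/L

3.7 mg/L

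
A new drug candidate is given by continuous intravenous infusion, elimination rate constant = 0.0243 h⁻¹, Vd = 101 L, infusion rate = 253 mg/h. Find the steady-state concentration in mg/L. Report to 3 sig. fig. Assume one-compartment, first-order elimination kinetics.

103 mg/L

CL = k × Vd = 0.02430 × 101 = 2.454 L/h
At steady state Css = R₀ / CL = 253 / 2.454 = 103.1 mg/L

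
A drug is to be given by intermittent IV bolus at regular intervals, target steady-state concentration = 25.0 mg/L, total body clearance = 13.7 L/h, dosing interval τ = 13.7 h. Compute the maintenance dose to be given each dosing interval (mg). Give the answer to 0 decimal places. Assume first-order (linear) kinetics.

4692 mg

At steady state, Dose/τ = Css × CL.
Dose = Css × CL × τ = 25.0 × 13.70 × 13.7 = 4692 mg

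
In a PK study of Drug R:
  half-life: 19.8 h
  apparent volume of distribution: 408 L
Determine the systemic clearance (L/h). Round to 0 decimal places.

14 L/h

k = ln2 / t½ = 0.693147 / 19.8 = 0.03501 h⁻¹
CL = k × Vd = 0.03501 × 408 = 14.28 L/h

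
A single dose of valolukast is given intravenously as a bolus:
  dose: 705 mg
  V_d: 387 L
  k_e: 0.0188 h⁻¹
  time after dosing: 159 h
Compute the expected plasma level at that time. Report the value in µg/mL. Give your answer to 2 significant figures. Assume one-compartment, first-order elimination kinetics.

C₀ = Dose / Vd = 705.0 / 387 = 1.822 mg/L
C = C₀ · e^(−k·t) = 1.822 × e^(−0.01880 × 159)
  = 1.822 × 0.05033 = 0.09170 mg/L
(0.09170 mg/L = 0.09170 µg/mL)

0.092 µg/mL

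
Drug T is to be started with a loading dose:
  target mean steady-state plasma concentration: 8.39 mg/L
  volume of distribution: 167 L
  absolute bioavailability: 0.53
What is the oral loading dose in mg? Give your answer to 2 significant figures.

LD = Css × Vd / F = 8.39 × 167 / 0.53 = 2644 mg

2600 mg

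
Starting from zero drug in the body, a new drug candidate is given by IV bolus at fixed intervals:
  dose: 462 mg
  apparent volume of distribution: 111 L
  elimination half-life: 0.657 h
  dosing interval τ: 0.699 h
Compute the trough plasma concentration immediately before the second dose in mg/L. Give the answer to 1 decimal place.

2.0 mg/L

C₀ per dose = Dose / Vd = 462 / 111 = 4.162 mg/L
k = ln2 / t½ = 0.693147 / 0.657 = 1.055 h⁻¹
Fraction remaining after one interval: r = e^(−kτ) = e^(−1.055 × 0.699) = 0.4783
Before dose 2, 1 dose has been given (aged 1τ).
C_trough = C₀ × r = 4.162 × 0.4783 = 1.991 mg/L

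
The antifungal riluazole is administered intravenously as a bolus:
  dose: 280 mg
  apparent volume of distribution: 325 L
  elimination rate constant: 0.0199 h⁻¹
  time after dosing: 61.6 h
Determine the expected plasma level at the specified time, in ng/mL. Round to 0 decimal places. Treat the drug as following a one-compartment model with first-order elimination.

C₀ = Dose / Vd = 280.0 / 325 = 0.8615 mg/L
C = C₀ · e^(−k·t) = 0.8615 × e^(−0.01990 × 61.6)
  = 0.8615 × 0.2935 = 0.2529 mg/L
Convert: 0.2529 mg/L × 1000 = 252.9 ng/mL

253 ng/mL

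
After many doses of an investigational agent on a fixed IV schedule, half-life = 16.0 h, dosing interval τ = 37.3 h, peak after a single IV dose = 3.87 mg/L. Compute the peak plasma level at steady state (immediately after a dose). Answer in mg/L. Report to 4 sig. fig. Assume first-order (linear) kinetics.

4.830 mg/L

k = ln2 / t½ = 0.693147 / 16.0 = 0.04332 h⁻¹
e^(−kτ) = e^(−0.04332 × 37.3) = 0.1987
Accumulation ratio R = 1 / (1 − e^(−kτ)) = 1 / (1 − 0.1987) = 1.248
Steady-state peak = C₀ × R = 3.87 × 1.248 = 4.830 mg/L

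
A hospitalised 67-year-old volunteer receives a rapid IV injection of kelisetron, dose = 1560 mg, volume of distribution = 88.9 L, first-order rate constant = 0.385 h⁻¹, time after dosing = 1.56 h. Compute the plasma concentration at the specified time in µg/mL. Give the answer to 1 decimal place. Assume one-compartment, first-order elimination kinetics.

9.6 µg/mL

C₀ = Dose / Vd = 1560 / 88.9 = 17.55 mg/L
C = C₀ · e^(−k·t) = 17.55 × e^(−0.3850 × 1.56)
  = 17.55 × 0.5485 = 9.626 mg/L
(9.626 mg/L = 9.626 µg/mL)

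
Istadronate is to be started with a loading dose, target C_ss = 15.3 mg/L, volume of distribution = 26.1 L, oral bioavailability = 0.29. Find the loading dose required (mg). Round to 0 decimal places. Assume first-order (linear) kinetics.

LD = Css × Vd / F = 15.3 × 26.1 / 0.29 = 1377 mg

1377 mg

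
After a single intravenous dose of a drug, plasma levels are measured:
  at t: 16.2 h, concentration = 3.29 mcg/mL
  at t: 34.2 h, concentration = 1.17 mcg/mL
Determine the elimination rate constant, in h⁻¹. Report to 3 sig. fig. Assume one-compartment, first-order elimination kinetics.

k = ln(C₁/C₂) / (t₂ − t₁) = ln(3.29/1.17) / (34.2 − 16.2)
  = 1.034 / 18.00 = 0.05744 h⁻¹

0.0574 h⁻¹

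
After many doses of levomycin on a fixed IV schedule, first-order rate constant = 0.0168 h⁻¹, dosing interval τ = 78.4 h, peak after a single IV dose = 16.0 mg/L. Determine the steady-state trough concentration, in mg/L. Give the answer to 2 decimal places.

e^(−kτ) = e^(−0.01680 × 78.4) = 0.2679
Accumulation ratio R = 1 / (1 − e^(−kτ)) = 1 / (1 − 0.2679) = 1.366
Steady-state trough = C₀ × R × e^(−kτ) = 16.0 × 1.366 × 0.2679 = 5.855 mg/L

5.86 mg/L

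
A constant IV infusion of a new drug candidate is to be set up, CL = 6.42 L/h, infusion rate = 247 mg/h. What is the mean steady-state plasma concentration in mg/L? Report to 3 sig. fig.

38.5 mg/L

At steady state Css = R₀ / CL = 247 / 6.420 = 38.47 mg/L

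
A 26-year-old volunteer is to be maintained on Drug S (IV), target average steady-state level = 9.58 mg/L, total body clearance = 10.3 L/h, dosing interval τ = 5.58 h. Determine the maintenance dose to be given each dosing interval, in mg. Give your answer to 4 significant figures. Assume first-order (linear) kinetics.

550.6 mg

At steady state, Dose/τ = Css × CL.
Dose = Css × CL × τ = 9.58 × 10.30 × 5.58 = 550.6 mg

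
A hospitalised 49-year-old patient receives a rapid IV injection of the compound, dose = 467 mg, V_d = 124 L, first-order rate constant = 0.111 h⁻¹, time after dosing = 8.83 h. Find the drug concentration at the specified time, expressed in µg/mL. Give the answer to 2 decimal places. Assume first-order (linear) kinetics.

1.41 µg/mL

C₀ = Dose / Vd = 467.0 / 124 = 3.766 mg/L
C = C₀ · e^(−k·t) = 3.766 × e^(−0.1110 × 8.83)
  = 3.766 × 0.3753 = 1.413 mg/L
(1.413 mg/L = 1.413 µg/mL)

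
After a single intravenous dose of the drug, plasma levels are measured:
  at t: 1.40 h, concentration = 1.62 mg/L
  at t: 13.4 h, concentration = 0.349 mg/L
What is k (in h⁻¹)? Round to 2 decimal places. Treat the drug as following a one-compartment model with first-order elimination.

0.13 h⁻¹

k = ln(C₁/C₂) / (t₂ − t₁) = ln(1.62/0.349) / (13.4 − 1.40)
  = 1.535 / 12.00 = 0.1279 h⁻¹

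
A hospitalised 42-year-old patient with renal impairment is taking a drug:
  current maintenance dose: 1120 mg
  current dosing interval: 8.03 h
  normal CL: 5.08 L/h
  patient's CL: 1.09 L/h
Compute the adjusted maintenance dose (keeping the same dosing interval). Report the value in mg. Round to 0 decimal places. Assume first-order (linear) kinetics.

240 mg

To keep the same average steady-state level, dosing rate must scale with clearance.
CL ratio = 1.09 / 5.08 = 0.2146
New dose (same interval) = 1120 × 0.2146 = 240.4 mg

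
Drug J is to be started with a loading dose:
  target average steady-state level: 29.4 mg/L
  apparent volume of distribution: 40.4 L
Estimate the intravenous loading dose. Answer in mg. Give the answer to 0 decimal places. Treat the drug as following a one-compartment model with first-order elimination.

1188 mg

LD = Css × Vd = 29.4 × 40.4 = 1188 mg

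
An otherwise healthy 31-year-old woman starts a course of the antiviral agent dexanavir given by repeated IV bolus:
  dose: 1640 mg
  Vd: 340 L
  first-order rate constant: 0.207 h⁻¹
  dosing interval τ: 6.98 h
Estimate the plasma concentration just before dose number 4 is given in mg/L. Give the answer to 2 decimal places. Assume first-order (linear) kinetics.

1.47 mg/L

C₀ per dose = Dose / Vd = 1640 / 340 = 4.824 mg/L
Fraction remaining after one interval: r = e^(−kτ) = e^(−0.2070 × 6.98) = 0.2358
Before dose 4, 3 doses have been given (aged 1τ, 2τ, 3τ).
C_trough = C₀ × (r + r² + … + r^3) = C₀ × r(1−r^3)/(1−r)
        = 4.824 × 0.2358 × (1 − 0.01311) / (1 − 0.2358) = 1.469 mg/L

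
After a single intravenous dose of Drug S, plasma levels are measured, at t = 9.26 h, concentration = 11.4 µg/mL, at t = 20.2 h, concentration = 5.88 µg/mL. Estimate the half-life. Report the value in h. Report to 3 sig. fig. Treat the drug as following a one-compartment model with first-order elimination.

k = ln(C₁/C₂) / (t₂ − t₁) = ln(11.4/5.88) / (20.2 − 9.26)
  = 0.6621 / 10.94 = 0.06052 h⁻¹
t½ = ln2 / k = 0.693147 / 0.06052 = 11.45 h

11.5 h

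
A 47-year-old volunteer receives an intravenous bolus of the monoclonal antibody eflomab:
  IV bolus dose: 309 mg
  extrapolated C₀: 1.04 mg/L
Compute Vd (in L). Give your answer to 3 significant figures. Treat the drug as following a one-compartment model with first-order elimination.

Vd = Dose / C₀ = 309.0 / 1.04 = 297.1 L

297 L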